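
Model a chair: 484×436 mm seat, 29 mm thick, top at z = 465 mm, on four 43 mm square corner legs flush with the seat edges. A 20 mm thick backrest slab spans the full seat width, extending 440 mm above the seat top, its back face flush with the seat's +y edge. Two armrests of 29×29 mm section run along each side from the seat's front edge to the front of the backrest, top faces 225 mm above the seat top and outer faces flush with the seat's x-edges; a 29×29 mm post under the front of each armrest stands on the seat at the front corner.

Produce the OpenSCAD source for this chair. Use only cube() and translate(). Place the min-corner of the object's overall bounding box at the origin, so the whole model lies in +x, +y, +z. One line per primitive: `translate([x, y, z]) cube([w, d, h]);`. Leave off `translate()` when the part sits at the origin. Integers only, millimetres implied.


translate([0, 0, 436]) cube([484, 436, 29]);
cube([43, 43, 436]);
translate([441, 0, 0]) cube([43, 43, 436]);
translate([0, 393, 0]) cube([43, 43, 436]);
translate([441, 393, 0]) cube([43, 43, 436]);
translate([0, 416, 465]) cube([484, 20, 440]);
translate([0, 0, 661]) cube([29, 416, 29]);
translate([455, 0, 661]) cube([29, 416, 29]);
translate([0, 0, 465]) cube([29, 29, 196]);
translate([455, 0, 465]) cube([29, 29, 196]);


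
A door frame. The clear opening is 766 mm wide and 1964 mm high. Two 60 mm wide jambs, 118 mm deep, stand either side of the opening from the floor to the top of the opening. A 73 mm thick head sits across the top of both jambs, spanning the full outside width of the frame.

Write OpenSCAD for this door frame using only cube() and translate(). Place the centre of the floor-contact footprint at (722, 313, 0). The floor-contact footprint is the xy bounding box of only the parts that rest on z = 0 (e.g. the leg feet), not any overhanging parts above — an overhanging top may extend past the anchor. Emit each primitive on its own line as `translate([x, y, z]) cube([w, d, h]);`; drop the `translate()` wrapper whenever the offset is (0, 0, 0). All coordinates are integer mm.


translate([279, 254, 0]) cube([60, 118, 1964]);
translate([1105, 254, 0]) cube([60, 118, 1964]);
translate([279, 254, 1964]) cube([886, 118, 73]);


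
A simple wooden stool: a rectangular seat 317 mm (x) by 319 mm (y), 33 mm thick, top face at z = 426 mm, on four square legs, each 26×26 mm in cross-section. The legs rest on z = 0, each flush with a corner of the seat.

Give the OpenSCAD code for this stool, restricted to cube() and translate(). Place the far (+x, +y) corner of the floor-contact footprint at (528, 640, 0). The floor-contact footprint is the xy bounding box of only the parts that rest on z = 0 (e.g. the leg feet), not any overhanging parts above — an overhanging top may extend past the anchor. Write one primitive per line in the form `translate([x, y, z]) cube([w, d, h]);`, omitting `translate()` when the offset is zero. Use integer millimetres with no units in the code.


translate([211, 321, 393]) cube([317, 319, 33]);
translate([211, 321, 0]) cube([26, 26, 393]);
translate([502, 321, 0]) cube([26, 26, 393]);
translate([211, 614, 0]) cube([26, 26, 393]);
translate([502, 614, 0]) cube([26, 26, 393]);


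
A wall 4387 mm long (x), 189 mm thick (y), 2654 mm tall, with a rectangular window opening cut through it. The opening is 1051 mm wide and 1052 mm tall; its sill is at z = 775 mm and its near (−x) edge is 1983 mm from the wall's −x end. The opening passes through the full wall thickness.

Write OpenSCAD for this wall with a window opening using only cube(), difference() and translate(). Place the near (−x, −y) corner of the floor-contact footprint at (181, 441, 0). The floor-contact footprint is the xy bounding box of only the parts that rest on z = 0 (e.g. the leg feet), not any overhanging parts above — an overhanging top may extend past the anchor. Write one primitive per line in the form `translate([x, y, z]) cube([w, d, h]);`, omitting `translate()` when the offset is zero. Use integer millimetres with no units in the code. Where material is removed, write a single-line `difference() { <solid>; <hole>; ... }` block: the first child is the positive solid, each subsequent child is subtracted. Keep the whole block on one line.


difference() { translate([181, 441, 0]) cube([4387, 189, 2654]); translate([2164, 441, 775]) cube([1051, 189, 1052]); }


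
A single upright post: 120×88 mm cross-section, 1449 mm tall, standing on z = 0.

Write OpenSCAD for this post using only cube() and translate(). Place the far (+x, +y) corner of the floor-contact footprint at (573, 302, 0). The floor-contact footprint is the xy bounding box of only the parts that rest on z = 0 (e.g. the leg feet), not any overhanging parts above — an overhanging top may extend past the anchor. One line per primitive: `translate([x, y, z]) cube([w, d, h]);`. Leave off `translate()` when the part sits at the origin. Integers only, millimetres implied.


translate([453, 214, 0]) cube([120, 88, 1449]);


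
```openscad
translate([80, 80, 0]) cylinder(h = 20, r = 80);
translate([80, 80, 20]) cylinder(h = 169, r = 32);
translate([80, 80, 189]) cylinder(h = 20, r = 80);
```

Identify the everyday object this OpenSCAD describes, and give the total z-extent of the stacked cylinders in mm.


A spool. The overall height is 209 mm.

Three coaxial cylinders, large–small–large — a spool. Two 20 mm flanges and a 169 mm core give 20 + 169 + 20 = 209 mm.


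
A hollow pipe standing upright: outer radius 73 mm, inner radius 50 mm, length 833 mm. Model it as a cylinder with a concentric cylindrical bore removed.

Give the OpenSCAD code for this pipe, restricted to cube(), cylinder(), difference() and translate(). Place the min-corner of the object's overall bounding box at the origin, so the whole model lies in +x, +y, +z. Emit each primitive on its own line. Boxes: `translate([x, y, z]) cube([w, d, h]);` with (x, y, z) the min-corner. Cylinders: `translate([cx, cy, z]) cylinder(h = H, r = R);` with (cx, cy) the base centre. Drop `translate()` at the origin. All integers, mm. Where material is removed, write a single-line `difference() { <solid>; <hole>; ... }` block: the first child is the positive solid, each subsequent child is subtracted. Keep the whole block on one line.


difference() { translate([73, 73, 0]) cylinder(h = 833, r = 73); translate([73, 73, 0]) cylinder(h = 833, r = 50); }


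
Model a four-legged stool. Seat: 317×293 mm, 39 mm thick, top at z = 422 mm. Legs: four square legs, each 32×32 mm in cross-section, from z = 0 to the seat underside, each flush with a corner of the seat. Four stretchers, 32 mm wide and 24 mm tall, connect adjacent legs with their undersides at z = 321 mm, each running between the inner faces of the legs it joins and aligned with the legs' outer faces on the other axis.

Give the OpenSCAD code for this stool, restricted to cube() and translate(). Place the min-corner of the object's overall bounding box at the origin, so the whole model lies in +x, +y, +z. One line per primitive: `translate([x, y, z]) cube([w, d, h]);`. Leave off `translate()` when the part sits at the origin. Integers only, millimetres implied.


translate([0, 0, 383]) cube([317, 293, 39]);
cube([32, 32, 383]);
translate([285, 0, 0]) cube([32, 32, 383]);
translate([0, 261, 0]) cube([32, 32, 383]);
translate([285, 261, 0]) cube([32, 32, 383]);
translate([32, 0, 321]) cube([253, 32, 24]);
translate([32, 261, 321]) cube([253, 32, 24]);
translate([0, 32, 321]) cube([32, 229, 24]);
translate([285, 32, 321]) cube([32, 229, 24]);


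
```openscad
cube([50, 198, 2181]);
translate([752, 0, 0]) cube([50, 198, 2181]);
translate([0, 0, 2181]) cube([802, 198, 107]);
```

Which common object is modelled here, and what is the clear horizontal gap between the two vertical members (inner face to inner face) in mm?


A door frame. The clear opening width is 702 mm.

Two 2181 mm tall posts with a header on top — a door frame. The left jamb is 50 mm wide at x = 0; the right jamb starts at x = 752. The clear opening is 752 − 50 = 702 mm.


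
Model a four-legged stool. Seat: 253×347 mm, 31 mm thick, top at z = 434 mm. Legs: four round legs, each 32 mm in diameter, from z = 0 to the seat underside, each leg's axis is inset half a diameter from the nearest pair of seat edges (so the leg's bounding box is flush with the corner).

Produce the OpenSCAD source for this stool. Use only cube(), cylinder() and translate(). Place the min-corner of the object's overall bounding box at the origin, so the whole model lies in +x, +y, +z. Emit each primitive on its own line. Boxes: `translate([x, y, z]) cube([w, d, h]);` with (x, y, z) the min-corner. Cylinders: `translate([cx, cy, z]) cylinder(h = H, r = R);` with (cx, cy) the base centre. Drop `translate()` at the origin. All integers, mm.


// leg_h = 434 - 31 = 403
translate([0, 0, 403]) cube([253, 347, 31]);
translate([16, 16, 0]) cylinder(h = 403, r = 16);
translate([237, 16, 0]) cylinder(h = 403, r = 16);
translate([16, 331, 0]) cylinder(h = 403, r = 16);
translate([237, 331, 0]) cylinder(h = 403, r = 16);


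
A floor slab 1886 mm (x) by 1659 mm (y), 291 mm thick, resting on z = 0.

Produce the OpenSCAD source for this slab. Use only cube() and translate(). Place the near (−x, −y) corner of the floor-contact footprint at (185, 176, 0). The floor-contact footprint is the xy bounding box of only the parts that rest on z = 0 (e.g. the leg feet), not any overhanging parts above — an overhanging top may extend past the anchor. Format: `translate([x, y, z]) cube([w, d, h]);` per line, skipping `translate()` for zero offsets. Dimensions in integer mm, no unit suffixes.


translate([185, 176, 0]) cube([1886, 1659, 291]);


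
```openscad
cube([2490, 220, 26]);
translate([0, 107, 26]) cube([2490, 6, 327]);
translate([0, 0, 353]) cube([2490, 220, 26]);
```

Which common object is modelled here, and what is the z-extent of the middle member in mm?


An I-beam. The web height is 327 mm.

Two wide flanges with a thin centred web — an I-beam. Overall 379 mm minus two 26 mm flanges gives a web of 379 − 2·26 = 327 mm.


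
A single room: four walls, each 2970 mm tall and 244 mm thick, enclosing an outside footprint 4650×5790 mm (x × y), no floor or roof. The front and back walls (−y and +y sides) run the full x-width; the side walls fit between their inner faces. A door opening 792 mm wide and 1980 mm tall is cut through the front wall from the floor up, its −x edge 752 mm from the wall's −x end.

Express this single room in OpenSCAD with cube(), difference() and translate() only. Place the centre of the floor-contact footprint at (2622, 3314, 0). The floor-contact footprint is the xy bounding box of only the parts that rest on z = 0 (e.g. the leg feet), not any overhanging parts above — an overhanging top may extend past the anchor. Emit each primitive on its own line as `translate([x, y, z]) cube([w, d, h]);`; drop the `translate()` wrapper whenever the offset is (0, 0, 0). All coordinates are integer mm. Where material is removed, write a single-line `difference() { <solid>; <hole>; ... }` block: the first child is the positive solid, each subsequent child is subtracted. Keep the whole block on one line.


difference() { translate([297, 419, 0]) cube([4650, 244, 2970]); translate([1049, 419, 0]) cube([792, 244, 1980]); }
translate([297, 5965, 0]) cube([4650, 244, 2970]);
translate([297, 663, 0]) cube([244, 5302, 2970]);
translate([4703, 663, 0]) cube([244, 5302, 2970]);


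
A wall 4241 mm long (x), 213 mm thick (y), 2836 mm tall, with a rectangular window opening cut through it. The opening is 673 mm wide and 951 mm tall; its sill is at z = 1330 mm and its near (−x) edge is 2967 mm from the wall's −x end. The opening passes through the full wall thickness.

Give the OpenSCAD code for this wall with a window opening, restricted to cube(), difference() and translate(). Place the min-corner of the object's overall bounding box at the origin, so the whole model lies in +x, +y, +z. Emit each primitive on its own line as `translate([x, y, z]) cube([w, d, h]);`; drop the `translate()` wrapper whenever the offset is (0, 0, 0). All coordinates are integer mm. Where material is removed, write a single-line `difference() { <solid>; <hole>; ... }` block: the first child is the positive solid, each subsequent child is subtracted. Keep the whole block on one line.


difference() { cube([4241, 213, 2836]); translate([2967, 0, 1330]) cube([673, 213, 951]); }


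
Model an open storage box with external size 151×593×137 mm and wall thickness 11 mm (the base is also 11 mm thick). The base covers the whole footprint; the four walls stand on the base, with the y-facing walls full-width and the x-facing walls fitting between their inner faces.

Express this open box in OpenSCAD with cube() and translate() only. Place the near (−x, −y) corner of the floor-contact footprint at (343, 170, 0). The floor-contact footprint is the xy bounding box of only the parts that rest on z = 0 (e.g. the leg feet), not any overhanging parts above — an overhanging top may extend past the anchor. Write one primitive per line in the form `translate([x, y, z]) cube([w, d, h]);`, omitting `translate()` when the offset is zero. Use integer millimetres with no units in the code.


translate([343, 170, 0]) cube([151, 593, 11]);
translate([343, 170, 11]) cube([151, 11, 126]);
translate([343, 752, 11]) cube([151, 11, 126]);
translate([343, 181, 11]) cube([11, 571, 126]);
translate([483, 181, 11]) cube([11, 571, 126]);


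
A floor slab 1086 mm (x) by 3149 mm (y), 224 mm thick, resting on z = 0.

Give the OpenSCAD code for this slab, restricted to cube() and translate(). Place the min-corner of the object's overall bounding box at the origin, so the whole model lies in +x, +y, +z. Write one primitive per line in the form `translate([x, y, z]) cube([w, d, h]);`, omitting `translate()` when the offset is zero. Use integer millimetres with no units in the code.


cube([1086, 3149, 224]);


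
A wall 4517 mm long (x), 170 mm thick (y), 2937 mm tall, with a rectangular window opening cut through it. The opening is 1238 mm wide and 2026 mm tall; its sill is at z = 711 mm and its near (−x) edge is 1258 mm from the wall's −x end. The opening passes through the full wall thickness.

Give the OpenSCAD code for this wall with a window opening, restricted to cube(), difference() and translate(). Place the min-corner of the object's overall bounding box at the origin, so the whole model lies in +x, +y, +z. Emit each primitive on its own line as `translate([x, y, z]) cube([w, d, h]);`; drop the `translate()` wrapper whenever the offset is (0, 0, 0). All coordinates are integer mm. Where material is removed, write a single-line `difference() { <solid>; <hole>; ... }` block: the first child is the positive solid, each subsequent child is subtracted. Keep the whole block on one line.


difference() { cube([4517, 170, 2937]); translate([1258, 0, 711]) cube([1238, 170, 2026]); }


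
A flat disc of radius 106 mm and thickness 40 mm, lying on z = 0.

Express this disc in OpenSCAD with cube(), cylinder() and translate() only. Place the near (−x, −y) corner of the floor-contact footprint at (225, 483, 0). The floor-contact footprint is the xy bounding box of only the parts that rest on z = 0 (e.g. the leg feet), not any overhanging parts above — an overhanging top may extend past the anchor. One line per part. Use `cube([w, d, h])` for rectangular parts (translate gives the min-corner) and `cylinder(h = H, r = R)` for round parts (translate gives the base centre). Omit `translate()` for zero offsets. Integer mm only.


translate([331, 589, 0]) cylinder(h = 40, r = 106);


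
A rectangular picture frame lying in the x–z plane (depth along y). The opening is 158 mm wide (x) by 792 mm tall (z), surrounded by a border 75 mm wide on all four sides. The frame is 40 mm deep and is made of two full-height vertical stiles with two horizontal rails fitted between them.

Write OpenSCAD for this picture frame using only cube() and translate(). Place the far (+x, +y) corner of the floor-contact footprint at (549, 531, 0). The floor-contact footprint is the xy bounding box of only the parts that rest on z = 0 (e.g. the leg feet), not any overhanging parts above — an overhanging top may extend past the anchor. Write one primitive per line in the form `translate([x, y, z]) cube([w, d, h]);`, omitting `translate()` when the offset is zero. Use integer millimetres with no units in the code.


translate([241, 491, 0]) cube([75, 40, 942]);
translate([474, 491, 0]) cube([75, 40, 942]);
translate([316, 491, 0]) cube([158, 40, 75]);
translate([316, 491, 867]) cube([158, 40, 75]);


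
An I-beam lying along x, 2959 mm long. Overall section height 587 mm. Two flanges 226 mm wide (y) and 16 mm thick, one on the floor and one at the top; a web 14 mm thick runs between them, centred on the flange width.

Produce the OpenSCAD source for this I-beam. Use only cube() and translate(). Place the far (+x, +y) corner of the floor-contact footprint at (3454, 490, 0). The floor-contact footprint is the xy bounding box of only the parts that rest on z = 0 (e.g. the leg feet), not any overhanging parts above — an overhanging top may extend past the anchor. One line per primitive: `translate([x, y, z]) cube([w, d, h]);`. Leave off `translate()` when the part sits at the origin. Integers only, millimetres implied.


translate([495, 264, 0]) cube([2959, 226, 16]);
translate([495, 370, 16]) cube([2959, 14, 555]);
translate([495, 264, 571]) cube([2959, 226, 16]);


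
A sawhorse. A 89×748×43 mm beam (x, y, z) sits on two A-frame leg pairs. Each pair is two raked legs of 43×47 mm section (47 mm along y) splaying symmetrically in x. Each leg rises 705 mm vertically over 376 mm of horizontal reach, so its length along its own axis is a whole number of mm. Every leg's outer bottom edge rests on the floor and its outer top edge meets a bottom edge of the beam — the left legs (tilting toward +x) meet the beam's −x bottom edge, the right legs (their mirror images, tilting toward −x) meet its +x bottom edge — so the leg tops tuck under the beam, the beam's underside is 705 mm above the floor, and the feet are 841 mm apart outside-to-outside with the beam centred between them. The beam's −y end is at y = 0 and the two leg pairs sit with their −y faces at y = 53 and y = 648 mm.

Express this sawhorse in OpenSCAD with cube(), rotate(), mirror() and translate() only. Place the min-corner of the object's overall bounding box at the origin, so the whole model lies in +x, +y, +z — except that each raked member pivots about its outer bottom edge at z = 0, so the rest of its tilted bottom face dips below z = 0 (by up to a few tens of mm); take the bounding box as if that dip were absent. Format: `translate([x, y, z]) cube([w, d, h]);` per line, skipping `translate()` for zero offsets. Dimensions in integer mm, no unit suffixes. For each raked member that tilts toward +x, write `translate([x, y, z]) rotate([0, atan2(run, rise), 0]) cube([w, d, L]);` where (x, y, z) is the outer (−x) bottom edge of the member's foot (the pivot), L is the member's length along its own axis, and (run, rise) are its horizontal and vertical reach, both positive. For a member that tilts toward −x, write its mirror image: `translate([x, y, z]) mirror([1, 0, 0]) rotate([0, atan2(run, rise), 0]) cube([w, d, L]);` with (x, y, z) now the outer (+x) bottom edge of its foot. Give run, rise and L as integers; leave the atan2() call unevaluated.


translate([376, 0, 705]) cube([89, 748, 43]);
translate([0, 53, 0]) rotate([0, atan2(376, 705), 0]) cube([43, 47, 799]);
translate([841, 53, 0]) mirror([1, 0, 0]) rotate([0, atan2(376, 705), 0]) cube([43, 47, 799]);
translate([0, 648, 0]) rotate([0, atan2(376, 705), 0]) cube([43, 47, 799]);
translate([841, 648, 0]) mirror([1, 0, 0]) rotate([0, atan2(376, 705), 0]) cube([43, 47, 799]);


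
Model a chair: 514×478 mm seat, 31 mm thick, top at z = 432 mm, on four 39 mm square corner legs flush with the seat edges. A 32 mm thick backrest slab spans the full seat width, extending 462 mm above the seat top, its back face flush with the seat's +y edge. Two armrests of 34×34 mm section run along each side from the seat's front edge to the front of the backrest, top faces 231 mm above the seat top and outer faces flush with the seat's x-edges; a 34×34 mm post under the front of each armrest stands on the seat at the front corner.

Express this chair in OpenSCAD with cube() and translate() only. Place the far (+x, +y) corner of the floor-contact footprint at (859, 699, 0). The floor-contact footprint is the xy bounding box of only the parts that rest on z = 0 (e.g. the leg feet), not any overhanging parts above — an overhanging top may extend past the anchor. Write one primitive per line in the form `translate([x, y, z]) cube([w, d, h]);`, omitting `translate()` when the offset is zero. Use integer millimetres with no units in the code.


// leg_h = 432 - 31 = 401
// arm post h = 231 - 34 = 197
translate([345, 221, 401]) cube([514, 478, 31]);
translate([345, 221, 0]) cube([39, 39, 401]);
translate([820, 221, 0]) cube([39, 39, 401]);
translate([345, 660, 0]) cube([39, 39, 401]);
translate([820, 660, 0]) cube([39, 39, 401]);
translate([345, 667, 432]) cube([514, 32, 462]);
translate([345, 221, 629]) cube([34, 446, 34]);
translate([825, 221, 629]) cube([34, 446, 34]);
translate([345, 221, 432]) cube([34, 34, 197]);
translate([825, 221, 432]) cube([34, 34, 197]);


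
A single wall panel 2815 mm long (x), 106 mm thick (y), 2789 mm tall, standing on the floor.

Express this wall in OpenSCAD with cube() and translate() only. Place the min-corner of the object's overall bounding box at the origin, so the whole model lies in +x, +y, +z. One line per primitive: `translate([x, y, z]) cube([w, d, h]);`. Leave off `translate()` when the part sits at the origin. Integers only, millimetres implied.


cube([2815, 106, 2789]);


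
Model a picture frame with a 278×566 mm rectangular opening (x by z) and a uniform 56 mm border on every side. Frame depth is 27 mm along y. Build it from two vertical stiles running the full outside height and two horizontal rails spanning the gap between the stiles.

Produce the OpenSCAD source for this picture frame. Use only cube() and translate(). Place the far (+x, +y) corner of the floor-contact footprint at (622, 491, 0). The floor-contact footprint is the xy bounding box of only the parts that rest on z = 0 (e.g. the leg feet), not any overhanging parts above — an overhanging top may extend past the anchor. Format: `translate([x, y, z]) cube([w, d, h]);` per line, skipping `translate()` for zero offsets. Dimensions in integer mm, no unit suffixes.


translate([232, 464, 0]) cube([56, 27, 678]);
translate([566, 464, 0]) cube([56, 27, 678]);
translate([288, 464, 0]) cube([278, 27, 56]);
translate([288, 464, 622]) cube([278, 27, 56]);


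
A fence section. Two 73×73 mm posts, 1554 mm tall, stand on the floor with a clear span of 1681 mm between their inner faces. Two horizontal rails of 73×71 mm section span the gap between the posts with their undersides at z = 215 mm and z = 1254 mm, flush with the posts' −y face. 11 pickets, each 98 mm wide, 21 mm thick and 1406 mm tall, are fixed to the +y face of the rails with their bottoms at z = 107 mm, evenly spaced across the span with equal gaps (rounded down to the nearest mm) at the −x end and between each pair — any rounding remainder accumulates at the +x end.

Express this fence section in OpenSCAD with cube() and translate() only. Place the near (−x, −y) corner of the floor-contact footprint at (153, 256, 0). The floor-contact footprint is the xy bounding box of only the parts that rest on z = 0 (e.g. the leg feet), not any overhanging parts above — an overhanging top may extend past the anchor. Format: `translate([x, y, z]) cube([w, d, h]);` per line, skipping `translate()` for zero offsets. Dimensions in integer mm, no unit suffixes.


translate([153, 256, 0]) cube([73, 73, 1554]);
translate([1907, 256, 0]) cube([73, 73, 1554]);
translate([226, 256, 215]) cube([1681, 73, 71]);
translate([226, 256, 1254]) cube([1681, 73, 71]);
translate([276, 329, 107]) cube([98, 21, 1406]);
translate([424, 329, 107]) cube([98, 21, 1406]);
translate([572, 329, 107]) cube([98, 21, 1406]);
translate([720, 329, 107]) cube([98, 21, 1406]);
translate([868, 329, 107]) cube([98, 21, 1406]);
translate([1016, 329, 107]) cube([98, 21, 1406]);
translate([1164, 329, 107]) cube([98, 21, 1406]);
translate([1312, 329, 107]) cube([98, 21, 1406]);
translate([1460, 329, 107]) cube([98, 21, 1406]);
translate([1608, 329, 107]) cube([98, 21, 1406]);
translate([1756, 329, 107]) cube([98, 21, 1406]);


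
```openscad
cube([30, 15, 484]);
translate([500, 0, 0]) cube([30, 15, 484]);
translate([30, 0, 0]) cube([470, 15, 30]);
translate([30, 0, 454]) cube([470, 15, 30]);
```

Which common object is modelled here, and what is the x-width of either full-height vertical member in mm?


A picture frame. The border width is 30 mm.

Four thin pieces enclosing a rectangular opening — a picture frame. The two full-height stiles are 484 mm tall; the top rail sits at z = 454 and is 30 mm tall, so the border above the opening is 484 − 454 = 30 mm, matching the stile x-width.


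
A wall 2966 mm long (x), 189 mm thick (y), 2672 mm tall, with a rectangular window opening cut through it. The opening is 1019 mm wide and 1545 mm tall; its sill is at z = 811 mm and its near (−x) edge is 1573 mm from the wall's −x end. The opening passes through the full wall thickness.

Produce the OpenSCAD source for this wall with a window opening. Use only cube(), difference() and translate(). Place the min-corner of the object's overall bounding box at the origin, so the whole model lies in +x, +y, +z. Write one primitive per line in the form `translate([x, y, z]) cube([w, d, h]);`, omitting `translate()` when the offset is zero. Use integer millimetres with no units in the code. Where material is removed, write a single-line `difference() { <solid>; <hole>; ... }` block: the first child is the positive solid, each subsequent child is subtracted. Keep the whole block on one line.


difference() { cube([2966, 189, 2672]); translate([1573, 0, 811]) cube([1019, 189, 1545]); }


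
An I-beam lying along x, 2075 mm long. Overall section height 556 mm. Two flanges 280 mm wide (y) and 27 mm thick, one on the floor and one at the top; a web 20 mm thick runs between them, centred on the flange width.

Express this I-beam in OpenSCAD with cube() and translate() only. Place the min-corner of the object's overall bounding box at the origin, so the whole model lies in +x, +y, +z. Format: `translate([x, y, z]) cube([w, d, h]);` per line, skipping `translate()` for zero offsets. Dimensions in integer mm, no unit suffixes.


cube([2075, 280, 27]);
translate([0, 130, 27]) cube([2075, 20, 502]);
translate([0, 0, 529]) cube([2075, 280, 27]);


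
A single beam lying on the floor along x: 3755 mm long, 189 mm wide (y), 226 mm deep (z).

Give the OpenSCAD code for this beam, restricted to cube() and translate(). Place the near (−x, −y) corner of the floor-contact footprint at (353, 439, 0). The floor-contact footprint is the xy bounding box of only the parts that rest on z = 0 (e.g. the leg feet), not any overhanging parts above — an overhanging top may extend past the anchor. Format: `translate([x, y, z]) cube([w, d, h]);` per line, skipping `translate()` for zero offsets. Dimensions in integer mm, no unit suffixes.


translate([353, 439, 0]) cube([3755, 189, 226]);


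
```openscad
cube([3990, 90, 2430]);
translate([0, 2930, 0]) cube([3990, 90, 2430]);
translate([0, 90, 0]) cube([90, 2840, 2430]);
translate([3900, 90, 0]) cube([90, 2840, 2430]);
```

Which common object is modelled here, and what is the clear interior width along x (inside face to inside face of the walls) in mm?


A house (or room) frame. The interior width is 3810 mm.

Four 2430 mm walls enclosing a rectangle with no floor or roof — a room or house frame. Outside width is 3990 mm and wall thickness is 90 mm, so the interior width is 3990 − 2 × 90 = 3810 mm.


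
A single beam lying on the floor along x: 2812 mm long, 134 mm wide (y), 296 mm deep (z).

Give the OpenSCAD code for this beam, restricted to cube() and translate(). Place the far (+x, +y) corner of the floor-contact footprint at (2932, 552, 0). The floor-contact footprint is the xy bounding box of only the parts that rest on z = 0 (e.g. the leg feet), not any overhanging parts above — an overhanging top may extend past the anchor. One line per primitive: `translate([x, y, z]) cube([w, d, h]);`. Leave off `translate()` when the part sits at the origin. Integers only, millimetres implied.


translate([120, 418, 0]) cube([2812, 134, 296]);


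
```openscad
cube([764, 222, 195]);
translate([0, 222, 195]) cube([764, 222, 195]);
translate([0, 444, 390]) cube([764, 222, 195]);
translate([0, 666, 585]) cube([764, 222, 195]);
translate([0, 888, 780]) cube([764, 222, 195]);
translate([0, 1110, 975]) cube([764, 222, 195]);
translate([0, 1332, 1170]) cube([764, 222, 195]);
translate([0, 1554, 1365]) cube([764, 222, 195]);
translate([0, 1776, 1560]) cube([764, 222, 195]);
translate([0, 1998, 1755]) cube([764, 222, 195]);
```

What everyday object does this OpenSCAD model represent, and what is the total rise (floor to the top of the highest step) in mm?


A staircase. The total rise is 1950 mm.

10 identical blocks, each offset up and back from the previous — a staircase. Each step is 195 mm tall and there are 10 of them, so the total rise is 10 × 195 = 1950 mm.


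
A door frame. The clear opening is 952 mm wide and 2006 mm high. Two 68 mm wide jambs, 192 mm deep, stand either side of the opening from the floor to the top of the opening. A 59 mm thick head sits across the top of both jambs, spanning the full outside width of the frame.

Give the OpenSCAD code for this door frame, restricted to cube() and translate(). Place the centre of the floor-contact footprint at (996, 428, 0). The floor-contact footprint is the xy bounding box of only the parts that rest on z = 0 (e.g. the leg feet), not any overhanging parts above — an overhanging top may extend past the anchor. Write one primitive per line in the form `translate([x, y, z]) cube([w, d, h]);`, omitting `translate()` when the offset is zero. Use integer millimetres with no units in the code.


translate([452, 332, 0]) cube([68, 192, 2006]);
translate([1472, 332, 0]) cube([68, 192, 2006]);
translate([452, 332, 2006]) cube([1088, 192, 59]);


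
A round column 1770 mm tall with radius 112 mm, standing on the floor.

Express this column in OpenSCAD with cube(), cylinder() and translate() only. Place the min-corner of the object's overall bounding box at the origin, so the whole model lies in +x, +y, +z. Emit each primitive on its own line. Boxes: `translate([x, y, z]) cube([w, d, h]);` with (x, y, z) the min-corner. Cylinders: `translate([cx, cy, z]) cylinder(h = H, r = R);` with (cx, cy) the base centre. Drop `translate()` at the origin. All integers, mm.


translate([112, 112, 0]) cylinder(h = 1770, r = 112);


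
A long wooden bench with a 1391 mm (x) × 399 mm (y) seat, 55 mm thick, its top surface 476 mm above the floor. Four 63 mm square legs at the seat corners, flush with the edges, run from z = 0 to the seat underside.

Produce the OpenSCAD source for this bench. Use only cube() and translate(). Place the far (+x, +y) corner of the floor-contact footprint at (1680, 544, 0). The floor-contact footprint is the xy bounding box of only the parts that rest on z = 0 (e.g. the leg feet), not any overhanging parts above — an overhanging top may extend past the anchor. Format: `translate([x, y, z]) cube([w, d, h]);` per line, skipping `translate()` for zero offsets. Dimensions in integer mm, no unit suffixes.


translate([289, 145, 421]) cube([1391, 399, 55]);
translate([289, 145, 0]) cube([63, 63, 421]);
translate([289, 481, 0]) cube([63, 63, 421]);
translate([1617, 145, 0]) cube([63, 63, 421]);
translate([1617, 481, 0]) cube([63, 63, 421]);


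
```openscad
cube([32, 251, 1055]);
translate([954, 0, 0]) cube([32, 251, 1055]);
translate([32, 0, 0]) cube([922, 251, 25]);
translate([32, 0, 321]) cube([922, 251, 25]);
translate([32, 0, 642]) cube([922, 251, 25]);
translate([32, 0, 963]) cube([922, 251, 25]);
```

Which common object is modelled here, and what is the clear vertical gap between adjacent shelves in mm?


A bookshelf. The clear shelf gap is 296 mm.

Two tall side panels with 4 horizontal boards between them — a bookshelf. The first two shelf undersides are at z = 0 and z = 321; with shelf thickness 25, the clear gap is 321 − 0 − 25 = 296 mm.


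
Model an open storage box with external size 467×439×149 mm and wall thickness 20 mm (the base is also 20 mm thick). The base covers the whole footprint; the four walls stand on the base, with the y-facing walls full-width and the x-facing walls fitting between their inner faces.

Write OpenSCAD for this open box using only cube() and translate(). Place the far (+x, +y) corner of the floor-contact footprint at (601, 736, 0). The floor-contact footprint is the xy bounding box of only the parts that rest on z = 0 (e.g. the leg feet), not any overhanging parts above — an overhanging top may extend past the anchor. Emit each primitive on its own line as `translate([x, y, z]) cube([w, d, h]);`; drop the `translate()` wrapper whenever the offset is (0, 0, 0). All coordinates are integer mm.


translate([134, 297, 0]) cube([467, 439, 20]);
translate([134, 297, 20]) cube([467, 20, 129]);
translate([134, 716, 20]) cube([467, 20, 129]);
translate([134, 317, 20]) cube([20, 399, 129]);
translate([581, 317, 20]) cube([20, 399, 129]);


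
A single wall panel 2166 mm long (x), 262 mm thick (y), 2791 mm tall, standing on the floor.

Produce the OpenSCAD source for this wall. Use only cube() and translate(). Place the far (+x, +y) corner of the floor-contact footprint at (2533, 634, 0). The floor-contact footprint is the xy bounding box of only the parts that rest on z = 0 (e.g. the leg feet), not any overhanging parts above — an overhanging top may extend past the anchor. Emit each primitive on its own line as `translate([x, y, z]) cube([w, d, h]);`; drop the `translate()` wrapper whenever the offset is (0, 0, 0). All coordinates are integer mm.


translate([367, 372, 0]) cube([2166, 262, 2791]);


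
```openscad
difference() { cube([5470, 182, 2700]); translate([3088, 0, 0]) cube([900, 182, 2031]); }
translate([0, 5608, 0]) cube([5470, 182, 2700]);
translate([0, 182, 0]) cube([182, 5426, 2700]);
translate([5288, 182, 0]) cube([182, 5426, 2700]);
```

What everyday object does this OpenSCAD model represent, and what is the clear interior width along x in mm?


A single room. The interior width is 5106 mm.

Four walls enclosing a rectangle with a door in the front wall — a room. Outside width 5470 minus two 182 mm walls gives 5106 mm.


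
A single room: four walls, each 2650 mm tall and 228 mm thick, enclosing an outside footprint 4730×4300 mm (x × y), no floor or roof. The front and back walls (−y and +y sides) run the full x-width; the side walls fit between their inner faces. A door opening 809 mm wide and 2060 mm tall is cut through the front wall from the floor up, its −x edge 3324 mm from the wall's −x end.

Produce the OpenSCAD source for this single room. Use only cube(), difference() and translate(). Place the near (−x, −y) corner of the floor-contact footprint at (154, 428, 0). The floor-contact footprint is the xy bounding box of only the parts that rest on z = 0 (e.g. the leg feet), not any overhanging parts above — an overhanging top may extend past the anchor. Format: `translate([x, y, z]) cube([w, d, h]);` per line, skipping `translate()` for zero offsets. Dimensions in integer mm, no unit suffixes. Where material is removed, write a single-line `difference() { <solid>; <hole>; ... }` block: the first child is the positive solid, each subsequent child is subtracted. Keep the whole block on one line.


difference() { translate([154, 428, 0]) cube([4730, 228, 2650]); translate([3478, 428, 0]) cube([809, 228, 2060]); }
translate([154, 4500, 0]) cube([4730, 228, 2650]);
translate([154, 656, 0]) cube([228, 3844, 2650]);
translate([4656, 656, 0]) cube([228, 3844, 2650]);


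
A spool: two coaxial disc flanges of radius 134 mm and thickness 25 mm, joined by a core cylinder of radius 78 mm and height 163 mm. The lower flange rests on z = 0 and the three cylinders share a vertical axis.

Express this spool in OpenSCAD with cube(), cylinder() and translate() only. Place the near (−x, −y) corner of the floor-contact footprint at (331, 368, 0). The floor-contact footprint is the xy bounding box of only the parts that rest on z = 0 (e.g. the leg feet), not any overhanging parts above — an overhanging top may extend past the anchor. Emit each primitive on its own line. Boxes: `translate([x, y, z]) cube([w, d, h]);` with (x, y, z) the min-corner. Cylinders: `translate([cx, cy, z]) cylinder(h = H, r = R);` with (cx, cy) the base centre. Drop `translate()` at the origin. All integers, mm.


translate([465, 502, 0]) cylinder(h = 25, r = 134);
translate([465, 502, 25]) cylinder(h = 163, r = 78);
translate([465, 502, 188]) cylinder(h = 25, r = 134);


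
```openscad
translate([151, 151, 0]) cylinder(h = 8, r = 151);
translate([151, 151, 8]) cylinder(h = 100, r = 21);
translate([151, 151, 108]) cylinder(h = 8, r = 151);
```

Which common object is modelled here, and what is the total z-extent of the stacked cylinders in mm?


A spool. The overall height is 116 mm.

Three coaxial cylinders, large–small–large — a spool. Two 8 mm flanges and a 100 mm core give 8 + 100 + 8 = 116 mm.


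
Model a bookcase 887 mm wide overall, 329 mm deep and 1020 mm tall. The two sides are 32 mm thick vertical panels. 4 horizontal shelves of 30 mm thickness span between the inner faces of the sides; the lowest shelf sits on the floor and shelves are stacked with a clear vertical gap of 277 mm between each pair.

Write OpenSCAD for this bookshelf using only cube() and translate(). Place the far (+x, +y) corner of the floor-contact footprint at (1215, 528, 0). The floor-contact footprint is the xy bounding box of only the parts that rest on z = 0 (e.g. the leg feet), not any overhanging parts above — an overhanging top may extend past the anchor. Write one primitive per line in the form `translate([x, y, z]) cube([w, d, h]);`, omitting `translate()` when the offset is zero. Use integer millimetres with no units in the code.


translate([328, 199, 0]) cube([32, 329, 1020]);
translate([1183, 199, 0]) cube([32, 329, 1020]);
translate([360, 199, 0]) cube([823, 329, 30]);
translate([360, 199, 307]) cube([823, 329, 30]);
translate([360, 199, 614]) cube([823, 329, 30]);
translate([360, 199, 921]) cube([823, 329, 30]);


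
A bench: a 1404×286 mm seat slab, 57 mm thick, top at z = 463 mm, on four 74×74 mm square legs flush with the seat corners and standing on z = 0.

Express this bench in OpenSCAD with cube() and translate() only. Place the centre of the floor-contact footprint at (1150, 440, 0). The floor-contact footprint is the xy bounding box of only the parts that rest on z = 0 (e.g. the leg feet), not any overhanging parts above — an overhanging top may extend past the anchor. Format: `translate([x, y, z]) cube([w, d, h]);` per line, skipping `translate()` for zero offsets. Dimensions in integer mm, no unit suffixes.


// leg_h = 463 − 57 = 406
translate([448, 297, 406]) cube([1404, 286, 57]);
translate([448, 297, 0]) cube([74, 74, 406]);
translate([448, 509, 0]) cube([74, 74, 406]);
translate([1778, 297, 0]) cube([74, 74, 406]);
translate([1778, 509, 0]) cube([74, 74, 406]);


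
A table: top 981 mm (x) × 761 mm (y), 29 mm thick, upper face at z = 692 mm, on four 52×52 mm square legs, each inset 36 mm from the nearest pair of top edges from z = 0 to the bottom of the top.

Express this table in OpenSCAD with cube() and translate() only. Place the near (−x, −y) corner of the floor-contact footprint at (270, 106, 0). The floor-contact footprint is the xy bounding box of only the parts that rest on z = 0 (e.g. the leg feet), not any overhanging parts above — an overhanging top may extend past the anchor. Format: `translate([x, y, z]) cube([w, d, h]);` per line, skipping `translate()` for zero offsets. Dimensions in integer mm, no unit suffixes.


translate([234, 70, 663]) cube([981, 761, 29]);
translate([270, 106, 0]) cube([52, 52, 663]);
translate([1127, 106, 0]) cube([52, 52, 663]);
translate([270, 743, 0]) cube([52, 52, 663]);
translate([1127, 743, 0]) cube([52, 52, 663]);
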